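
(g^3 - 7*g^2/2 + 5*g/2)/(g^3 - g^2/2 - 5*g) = (g - 1)/(g + 2)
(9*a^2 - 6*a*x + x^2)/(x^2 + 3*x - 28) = (9*a^2 - 6*a*x + x^2)/(x^2 + 3*x - 28)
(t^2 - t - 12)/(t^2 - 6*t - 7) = (-t^2 + t + 12)/(-t^2 + 6*t + 7)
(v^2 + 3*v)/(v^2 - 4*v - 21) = v/(v - 7)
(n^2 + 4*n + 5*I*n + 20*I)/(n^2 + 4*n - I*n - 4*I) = (n + 5*I)/(n - I)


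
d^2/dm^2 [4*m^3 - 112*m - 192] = 24*m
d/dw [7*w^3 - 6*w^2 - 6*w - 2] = 21*w^2 - 12*w - 6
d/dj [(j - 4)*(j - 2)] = 2*j - 6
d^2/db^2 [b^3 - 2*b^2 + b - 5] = 6*b - 4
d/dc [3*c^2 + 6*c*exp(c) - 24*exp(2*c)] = 6*c*exp(c) + 6*c - 48*exp(2*c) + 6*exp(c)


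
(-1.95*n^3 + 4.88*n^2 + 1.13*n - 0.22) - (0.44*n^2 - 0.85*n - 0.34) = -1.95*n^3 + 4.44*n^2 + 1.98*n + 0.12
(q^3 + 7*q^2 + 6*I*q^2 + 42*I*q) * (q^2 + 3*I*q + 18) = q^5 + 7*q^4 + 9*I*q^4 + 63*I*q^3 + 108*I*q^2 + 756*I*q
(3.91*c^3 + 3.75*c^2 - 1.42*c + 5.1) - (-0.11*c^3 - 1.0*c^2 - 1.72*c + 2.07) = 4.02*c^3 + 4.75*c^2 + 0.3*c + 3.03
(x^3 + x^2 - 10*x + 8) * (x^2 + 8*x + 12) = x^5 + 9*x^4 + 10*x^3 - 60*x^2 - 56*x + 96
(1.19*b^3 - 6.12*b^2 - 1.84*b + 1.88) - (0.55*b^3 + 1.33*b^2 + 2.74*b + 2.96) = 0.64*b^3 - 7.45*b^2 - 4.58*b - 1.08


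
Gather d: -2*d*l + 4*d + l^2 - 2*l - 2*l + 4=d*(4 - 2*l) + l^2 - 4*l + 4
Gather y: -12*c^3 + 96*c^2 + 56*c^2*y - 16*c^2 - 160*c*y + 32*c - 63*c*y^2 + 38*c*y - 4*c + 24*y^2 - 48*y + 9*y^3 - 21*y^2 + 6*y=-12*c^3 + 80*c^2 + 28*c + 9*y^3 + y^2*(3 - 63*c) + y*(56*c^2 - 122*c - 42)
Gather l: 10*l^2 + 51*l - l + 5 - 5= 10*l^2 + 50*l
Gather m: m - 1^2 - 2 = m - 3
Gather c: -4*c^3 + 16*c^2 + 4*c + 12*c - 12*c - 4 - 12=-4*c^3 + 16*c^2 + 4*c - 16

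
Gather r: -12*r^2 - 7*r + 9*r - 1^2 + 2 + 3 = -12*r^2 + 2*r + 4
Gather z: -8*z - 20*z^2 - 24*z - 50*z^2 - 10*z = -70*z^2 - 42*z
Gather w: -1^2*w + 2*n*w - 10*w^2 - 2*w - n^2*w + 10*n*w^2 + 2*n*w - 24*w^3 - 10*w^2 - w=-24*w^3 + w^2*(10*n - 20) + w*(-n^2 + 4*n - 4)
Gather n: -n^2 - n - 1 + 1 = -n^2 - n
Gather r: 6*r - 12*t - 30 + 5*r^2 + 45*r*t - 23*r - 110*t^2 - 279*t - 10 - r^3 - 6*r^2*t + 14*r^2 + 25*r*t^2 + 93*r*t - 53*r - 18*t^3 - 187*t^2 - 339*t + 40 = -r^3 + r^2*(19 - 6*t) + r*(25*t^2 + 138*t - 70) - 18*t^3 - 297*t^2 - 630*t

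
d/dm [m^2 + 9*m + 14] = 2*m + 9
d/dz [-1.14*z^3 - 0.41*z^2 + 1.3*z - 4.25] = -3.42*z^2 - 0.82*z + 1.3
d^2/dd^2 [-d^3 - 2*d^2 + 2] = -6*d - 4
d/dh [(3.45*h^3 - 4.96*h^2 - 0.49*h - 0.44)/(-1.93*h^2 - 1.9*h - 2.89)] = (-6.6585*h^4 - 13.11*h^3 - 21.4332*h^2 + 26.9704*h + 0.5801)/(3.7249*h^4 + 7.334*h^3 + 14.7654*h^2 + 10.982*h + 8.3521)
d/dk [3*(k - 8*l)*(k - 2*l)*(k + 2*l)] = 9*k^2 - 48*k*l - 12*l^2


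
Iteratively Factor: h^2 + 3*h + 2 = (h + 2)*(h + 1)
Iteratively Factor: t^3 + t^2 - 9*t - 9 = (t - 3)*(t^2 + 4*t + 3) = (t - 3)*(t + 3)*(t + 1)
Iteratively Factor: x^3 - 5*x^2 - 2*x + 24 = (x - 3)*(x^2 - 2*x - 8) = (x - 4)*(x - 3)*(x + 2)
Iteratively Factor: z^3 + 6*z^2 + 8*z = (z)*(z^2 + 6*z + 8) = z*(z + 2)*(z + 4)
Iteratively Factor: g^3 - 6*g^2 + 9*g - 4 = (g - 1)*(g^2 - 5*g + 4) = (g - 1)^2*(g - 4)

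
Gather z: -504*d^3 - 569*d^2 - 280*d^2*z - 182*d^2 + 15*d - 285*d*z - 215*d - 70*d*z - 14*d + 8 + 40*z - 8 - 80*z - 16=-504*d^3 - 751*d^2 - 214*d + z*(-280*d^2 - 355*d - 40) - 16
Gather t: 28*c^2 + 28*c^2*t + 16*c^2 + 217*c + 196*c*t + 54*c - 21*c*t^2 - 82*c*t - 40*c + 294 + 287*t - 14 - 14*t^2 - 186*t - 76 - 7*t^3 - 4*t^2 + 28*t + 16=44*c^2 + 231*c - 7*t^3 + t^2*(-21*c - 18) + t*(28*c^2 + 114*c + 129) + 220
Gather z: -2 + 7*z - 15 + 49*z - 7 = 56*z - 24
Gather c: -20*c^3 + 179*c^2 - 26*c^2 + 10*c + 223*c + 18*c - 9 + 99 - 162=-20*c^3 + 153*c^2 + 251*c - 72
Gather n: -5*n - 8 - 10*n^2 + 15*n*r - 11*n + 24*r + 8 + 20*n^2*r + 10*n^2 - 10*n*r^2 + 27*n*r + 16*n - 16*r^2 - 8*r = 20*n^2*r + n*(-10*r^2 + 42*r) - 16*r^2 + 16*r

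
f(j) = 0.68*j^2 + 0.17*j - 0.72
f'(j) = 1.36*j + 0.17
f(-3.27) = 6.00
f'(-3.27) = -4.28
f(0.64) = -0.33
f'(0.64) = 1.04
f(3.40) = 7.72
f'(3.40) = 4.79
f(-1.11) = -0.07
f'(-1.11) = -1.34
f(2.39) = 3.57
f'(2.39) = 3.42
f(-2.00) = 1.66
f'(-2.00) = -2.55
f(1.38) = 0.81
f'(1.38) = 2.05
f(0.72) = -0.25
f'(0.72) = 1.15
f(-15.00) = 149.73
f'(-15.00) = -20.23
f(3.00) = 5.91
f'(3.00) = 4.25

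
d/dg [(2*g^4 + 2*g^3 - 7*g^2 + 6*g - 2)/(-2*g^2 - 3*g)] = (-8*g^5 - 22*g^4 - 12*g^3 + 33*g^2 - 8*g - 6)/(g^2*(4*g^2 + 12*g + 9))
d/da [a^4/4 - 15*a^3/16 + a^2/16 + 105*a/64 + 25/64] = a^3 - 45*a^2/16 + a/8 + 105/64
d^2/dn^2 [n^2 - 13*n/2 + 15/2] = 2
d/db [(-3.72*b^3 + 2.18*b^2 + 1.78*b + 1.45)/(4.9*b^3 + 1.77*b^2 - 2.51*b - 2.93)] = (-17.2664*b^4 + 1.2304*b^3 + 2.76140000000001*b^2 - 17.9078*b - 1.5759)/(24.01*b^6 + 17.346*b^5 - 21.4651*b^4 - 37.5994*b^3 - 4.0721*b^2 + 14.7086*b + 8.5849)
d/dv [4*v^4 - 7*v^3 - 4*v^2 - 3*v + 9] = 16*v^3 - 21*v^2 - 8*v - 3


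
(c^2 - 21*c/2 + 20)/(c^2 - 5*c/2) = (c - 8)/c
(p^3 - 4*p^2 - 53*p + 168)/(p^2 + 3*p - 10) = (p^3 - 4*p^2 - 53*p + 168)/(p^2 + 3*p - 10)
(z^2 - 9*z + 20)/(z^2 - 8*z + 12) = (z^2 - 9*z + 20)/(z^2 - 8*z + 12)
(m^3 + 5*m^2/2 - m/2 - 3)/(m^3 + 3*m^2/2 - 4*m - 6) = (m - 1)/(m - 2)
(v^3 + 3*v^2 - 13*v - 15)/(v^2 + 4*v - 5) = (v^2 - 2*v - 3)/(v - 1)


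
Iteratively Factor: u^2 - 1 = (u - 1)*(u + 1)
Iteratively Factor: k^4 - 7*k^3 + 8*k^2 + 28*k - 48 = (k - 3)*(k^3 - 4*k^2 - 4*k + 16) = (k - 4)*(k - 3)*(k^2 - 4) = (k - 4)*(k - 3)*(k + 2)*(k - 2)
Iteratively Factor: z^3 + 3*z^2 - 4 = (z + 2)*(z^2 + z - 2) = (z + 2)^2*(z - 1)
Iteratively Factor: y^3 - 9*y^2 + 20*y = (y - 4)*(y^2 - 5*y) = y*(y - 4)*(y - 5)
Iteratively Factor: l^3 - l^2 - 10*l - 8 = (l + 1)*(l^2 - 2*l - 8) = (l + 1)*(l + 2)*(l - 4)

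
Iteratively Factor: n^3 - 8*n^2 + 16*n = (n)*(n^2 - 8*n + 16) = n*(n - 4)*(n - 4)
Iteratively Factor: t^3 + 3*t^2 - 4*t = (t - 1)*(t^2 + 4*t) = (t - 1)*(t + 4)*(t)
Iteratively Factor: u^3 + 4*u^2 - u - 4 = (u + 4)*(u^2 - 1) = (u + 1)*(u + 4)*(u - 1)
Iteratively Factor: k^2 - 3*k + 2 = (k - 2)*(k - 1)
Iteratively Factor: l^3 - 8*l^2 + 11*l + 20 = (l + 1)*(l^2 - 9*l + 20) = (l - 4)*(l + 1)*(l - 5)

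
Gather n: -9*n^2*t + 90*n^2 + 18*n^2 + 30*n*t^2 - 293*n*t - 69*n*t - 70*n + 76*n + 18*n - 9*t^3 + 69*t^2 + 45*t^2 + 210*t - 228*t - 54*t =n^2*(108 - 9*t) + n*(30*t^2 - 362*t + 24) - 9*t^3 + 114*t^2 - 72*t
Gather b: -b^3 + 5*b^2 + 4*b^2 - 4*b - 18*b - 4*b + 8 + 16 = -b^3 + 9*b^2 - 26*b + 24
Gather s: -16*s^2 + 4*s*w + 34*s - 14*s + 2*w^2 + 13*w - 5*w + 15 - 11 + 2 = -16*s^2 + s*(4*w + 20) + 2*w^2 + 8*w + 6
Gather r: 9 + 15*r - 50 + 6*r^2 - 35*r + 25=6*r^2 - 20*r - 16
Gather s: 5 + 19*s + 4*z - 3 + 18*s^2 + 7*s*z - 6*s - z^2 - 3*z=18*s^2 + s*(7*z + 13) - z^2 + z + 2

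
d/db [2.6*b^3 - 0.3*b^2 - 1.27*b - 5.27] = 7.8*b^2 - 0.6*b - 1.27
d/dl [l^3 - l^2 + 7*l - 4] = 3*l^2 - 2*l + 7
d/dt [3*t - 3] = 3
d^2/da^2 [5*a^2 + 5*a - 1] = 10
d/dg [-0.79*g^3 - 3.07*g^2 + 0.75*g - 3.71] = -2.37*g^2 - 6.14*g + 0.75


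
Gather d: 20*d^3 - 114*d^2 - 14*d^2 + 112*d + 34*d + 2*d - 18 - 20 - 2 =20*d^3 - 128*d^2 + 148*d - 40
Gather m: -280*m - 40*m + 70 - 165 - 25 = -320*m - 120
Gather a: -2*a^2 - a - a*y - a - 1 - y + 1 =-2*a^2 + a*(-y - 2) - y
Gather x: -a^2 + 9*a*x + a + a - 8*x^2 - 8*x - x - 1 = -a^2 + 2*a - 8*x^2 + x*(9*a - 9) - 1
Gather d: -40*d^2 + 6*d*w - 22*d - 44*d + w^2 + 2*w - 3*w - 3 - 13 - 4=-40*d^2 + d*(6*w - 66) + w^2 - w - 20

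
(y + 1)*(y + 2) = y^2 + 3*y + 2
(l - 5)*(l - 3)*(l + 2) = l^3 - 6*l^2 - l + 30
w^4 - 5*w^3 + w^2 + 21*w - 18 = (w - 3)^2*(w - 1)*(w + 2)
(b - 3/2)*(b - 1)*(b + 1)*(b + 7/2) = b^4 + 2*b^3 - 25*b^2/4 - 2*b + 21/4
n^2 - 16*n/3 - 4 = (n - 6)*(n + 2/3)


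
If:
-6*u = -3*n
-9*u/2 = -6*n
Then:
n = 0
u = 0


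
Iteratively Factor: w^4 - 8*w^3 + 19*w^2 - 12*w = (w - 3)*(w^3 - 5*w^2 + 4*w) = (w - 4)*(w - 3)*(w^2 - w) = w*(w - 4)*(w - 3)*(w - 1)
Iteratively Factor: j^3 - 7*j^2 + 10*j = (j)*(j^2 - 7*j + 10) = j*(j - 5)*(j - 2)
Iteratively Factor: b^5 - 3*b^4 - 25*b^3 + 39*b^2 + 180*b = (b + 3)*(b^4 - 6*b^3 - 7*b^2 + 60*b) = b*(b + 3)*(b^3 - 6*b^2 - 7*b + 60) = b*(b - 5)*(b + 3)*(b^2 - b - 12) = b*(b - 5)*(b - 4)*(b + 3)*(b + 3)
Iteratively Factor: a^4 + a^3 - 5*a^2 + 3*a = (a - 1)*(a^3 + 2*a^2 - 3*a) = (a - 1)*(a + 3)*(a^2 - a) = (a - 1)^2*(a + 3)*(a)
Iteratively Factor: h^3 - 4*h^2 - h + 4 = (h - 1)*(h^2 - 3*h - 4) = (h - 4)*(h - 1)*(h + 1)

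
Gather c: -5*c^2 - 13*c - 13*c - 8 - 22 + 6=-5*c^2 - 26*c - 24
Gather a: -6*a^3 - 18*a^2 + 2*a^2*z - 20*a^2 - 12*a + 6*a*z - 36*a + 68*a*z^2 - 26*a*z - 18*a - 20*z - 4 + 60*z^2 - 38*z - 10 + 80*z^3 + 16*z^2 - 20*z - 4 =-6*a^3 + a^2*(2*z - 38) + a*(68*z^2 - 20*z - 66) + 80*z^3 + 76*z^2 - 78*z - 18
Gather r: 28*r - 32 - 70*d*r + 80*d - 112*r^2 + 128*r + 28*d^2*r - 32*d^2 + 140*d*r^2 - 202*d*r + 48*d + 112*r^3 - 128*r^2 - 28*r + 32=-32*d^2 + 128*d + 112*r^3 + r^2*(140*d - 240) + r*(28*d^2 - 272*d + 128)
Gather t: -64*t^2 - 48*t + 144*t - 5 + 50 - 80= -64*t^2 + 96*t - 35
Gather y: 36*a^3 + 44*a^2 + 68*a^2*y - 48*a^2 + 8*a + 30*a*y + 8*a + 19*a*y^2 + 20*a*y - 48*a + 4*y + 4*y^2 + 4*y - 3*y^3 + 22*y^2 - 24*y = 36*a^3 - 4*a^2 - 32*a - 3*y^3 + y^2*(19*a + 26) + y*(68*a^2 + 50*a - 16)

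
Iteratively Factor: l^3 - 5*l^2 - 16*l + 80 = (l - 5)*(l^2 - 16) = (l - 5)*(l + 4)*(l - 4)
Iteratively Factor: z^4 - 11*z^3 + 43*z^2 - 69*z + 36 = (z - 1)*(z^3 - 10*z^2 + 33*z - 36) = (z - 3)*(z - 1)*(z^2 - 7*z + 12) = (z - 4)*(z - 3)*(z - 1)*(z - 3)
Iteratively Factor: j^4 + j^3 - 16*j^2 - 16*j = (j + 1)*(j^3 - 16*j) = (j - 4)*(j + 1)*(j^2 + 4*j) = (j - 4)*(j + 1)*(j + 4)*(j)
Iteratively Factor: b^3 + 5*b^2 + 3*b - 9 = (b + 3)*(b^2 + 2*b - 3) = (b + 3)^2*(b - 1)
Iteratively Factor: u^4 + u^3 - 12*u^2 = (u + 4)*(u^3 - 3*u^2) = (u - 3)*(u + 4)*(u^2) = u*(u - 3)*(u + 4)*(u)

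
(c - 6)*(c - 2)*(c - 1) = c^3 - 9*c^2 + 20*c - 12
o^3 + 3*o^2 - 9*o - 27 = (o - 3)*(o + 3)^2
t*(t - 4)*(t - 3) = t^3 - 7*t^2 + 12*t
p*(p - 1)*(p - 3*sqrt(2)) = p^3 - 3*sqrt(2)*p^2 - p^2 + 3*sqrt(2)*p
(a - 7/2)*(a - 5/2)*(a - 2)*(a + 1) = a^4 - 7*a^3 + 51*a^2/4 + 13*a/4 - 35/2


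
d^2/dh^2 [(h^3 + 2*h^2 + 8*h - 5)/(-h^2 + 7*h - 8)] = 14*(-9*h^3 + 33*h^2 - 15*h - 53)/(h^6 - 21*h^5 + 171*h^4 - 679*h^3 + 1368*h^2 - 1344*h + 512)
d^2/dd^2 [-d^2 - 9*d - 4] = -2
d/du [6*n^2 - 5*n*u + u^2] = -5*n + 2*u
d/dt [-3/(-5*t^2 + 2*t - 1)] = 6*(1 - 5*t)/(5*t^2 - 2*t + 1)^2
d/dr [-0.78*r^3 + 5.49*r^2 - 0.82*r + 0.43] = -2.34*r^2 + 10.98*r - 0.82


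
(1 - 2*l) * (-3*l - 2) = 6*l^2 + l - 2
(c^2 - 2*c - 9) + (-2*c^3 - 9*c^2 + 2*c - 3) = -2*c^3 - 8*c^2 - 12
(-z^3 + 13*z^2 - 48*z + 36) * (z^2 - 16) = -z^5 + 13*z^4 - 32*z^3 - 172*z^2 + 768*z - 576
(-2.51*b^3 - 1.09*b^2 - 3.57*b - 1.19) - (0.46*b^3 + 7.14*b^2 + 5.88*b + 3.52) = -2.97*b^3 - 8.23*b^2 - 9.45*b - 4.71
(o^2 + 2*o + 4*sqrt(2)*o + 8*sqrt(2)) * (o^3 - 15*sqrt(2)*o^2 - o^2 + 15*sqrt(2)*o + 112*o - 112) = o^5 - 11*sqrt(2)*o^4 + o^4 - 11*sqrt(2)*o^3 - 10*o^3 - 8*o^2 + 470*sqrt(2)*o^2 + 16*o + 448*sqrt(2)*o - 896*sqrt(2)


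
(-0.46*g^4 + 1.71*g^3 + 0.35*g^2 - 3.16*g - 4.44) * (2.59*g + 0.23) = -1.1914*g^5 + 4.3231*g^4 + 1.2998*g^3 - 8.1039*g^2 - 12.2264*g - 1.0212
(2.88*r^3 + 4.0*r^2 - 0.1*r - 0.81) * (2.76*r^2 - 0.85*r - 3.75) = 7.9488*r^5 + 8.592*r^4 - 14.476*r^3 - 17.1506*r^2 + 1.0635*r + 3.0375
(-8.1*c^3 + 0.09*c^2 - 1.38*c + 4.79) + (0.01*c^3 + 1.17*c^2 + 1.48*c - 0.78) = -8.09*c^3 + 1.26*c^2 + 0.1*c + 4.01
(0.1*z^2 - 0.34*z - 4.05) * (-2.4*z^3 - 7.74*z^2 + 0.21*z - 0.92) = -0.24*z^5 + 0.042*z^4 + 12.3726*z^3 + 31.1836*z^2 - 0.5377*z + 3.726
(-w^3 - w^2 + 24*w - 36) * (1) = -w^3 - w^2 + 24*w - 36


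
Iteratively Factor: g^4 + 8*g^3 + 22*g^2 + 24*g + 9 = (g + 1)*(g^3 + 7*g^2 + 15*g + 9) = (g + 1)^2*(g^2 + 6*g + 9) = (g + 1)^2*(g + 3)*(g + 3)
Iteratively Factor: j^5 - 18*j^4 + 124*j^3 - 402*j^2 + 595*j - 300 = (j - 5)*(j^4 - 13*j^3 + 59*j^2 - 107*j + 60) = (j - 5)*(j - 3)*(j^3 - 10*j^2 + 29*j - 20) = (j - 5)*(j - 4)*(j - 3)*(j^2 - 6*j + 5) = (j - 5)^2*(j - 4)*(j - 3)*(j - 1)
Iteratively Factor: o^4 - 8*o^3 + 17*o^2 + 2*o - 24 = (o - 4)*(o^3 - 4*o^2 + o + 6) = (o - 4)*(o + 1)*(o^2 - 5*o + 6) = (o - 4)*(o - 3)*(o + 1)*(o - 2)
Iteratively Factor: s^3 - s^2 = (s)*(s^2 - s) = s*(s - 1)*(s)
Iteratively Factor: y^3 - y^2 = (y)*(y^2 - y) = y*(y - 1)*(y)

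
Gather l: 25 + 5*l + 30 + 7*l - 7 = 12*l + 48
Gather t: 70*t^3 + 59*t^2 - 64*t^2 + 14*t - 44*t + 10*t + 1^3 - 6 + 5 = 70*t^3 - 5*t^2 - 20*t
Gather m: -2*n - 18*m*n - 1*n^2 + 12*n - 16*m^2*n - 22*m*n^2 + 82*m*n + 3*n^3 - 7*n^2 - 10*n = -16*m^2*n + m*(-22*n^2 + 64*n) + 3*n^3 - 8*n^2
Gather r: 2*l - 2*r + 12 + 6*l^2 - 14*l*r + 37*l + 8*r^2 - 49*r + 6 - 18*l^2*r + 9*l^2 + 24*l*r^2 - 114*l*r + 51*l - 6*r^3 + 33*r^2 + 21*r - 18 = 15*l^2 + 90*l - 6*r^3 + r^2*(24*l + 41) + r*(-18*l^2 - 128*l - 30)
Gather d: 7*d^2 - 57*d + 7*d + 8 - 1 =7*d^2 - 50*d + 7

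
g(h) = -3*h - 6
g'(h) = -3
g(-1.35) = -1.95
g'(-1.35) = -3.00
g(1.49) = -10.47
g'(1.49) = -3.00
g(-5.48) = 10.44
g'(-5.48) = -3.00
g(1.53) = -10.59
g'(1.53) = -3.00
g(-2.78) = 2.34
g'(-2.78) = -3.00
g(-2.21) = 0.63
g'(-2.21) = -3.00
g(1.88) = -11.64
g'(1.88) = -3.00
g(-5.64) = 10.92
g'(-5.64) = -3.00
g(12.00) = -42.00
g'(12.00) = -3.00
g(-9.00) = 21.00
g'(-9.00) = -3.00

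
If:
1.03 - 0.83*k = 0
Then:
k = 1.24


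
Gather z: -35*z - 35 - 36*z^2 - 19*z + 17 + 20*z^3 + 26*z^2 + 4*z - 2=20*z^3 - 10*z^2 - 50*z - 20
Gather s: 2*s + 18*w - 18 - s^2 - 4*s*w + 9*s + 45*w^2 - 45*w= -s^2 + s*(11 - 4*w) + 45*w^2 - 27*w - 18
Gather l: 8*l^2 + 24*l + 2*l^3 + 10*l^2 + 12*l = 2*l^3 + 18*l^2 + 36*l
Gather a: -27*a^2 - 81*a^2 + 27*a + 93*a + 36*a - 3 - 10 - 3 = -108*a^2 + 156*a - 16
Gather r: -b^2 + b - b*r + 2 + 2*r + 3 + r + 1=-b^2 + b + r*(3 - b) + 6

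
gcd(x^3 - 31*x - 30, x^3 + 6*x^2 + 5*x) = x^2 + 6*x + 5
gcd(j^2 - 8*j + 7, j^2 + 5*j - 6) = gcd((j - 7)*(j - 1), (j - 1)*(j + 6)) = j - 1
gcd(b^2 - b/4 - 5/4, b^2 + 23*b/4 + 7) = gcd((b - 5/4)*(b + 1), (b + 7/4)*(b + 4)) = 1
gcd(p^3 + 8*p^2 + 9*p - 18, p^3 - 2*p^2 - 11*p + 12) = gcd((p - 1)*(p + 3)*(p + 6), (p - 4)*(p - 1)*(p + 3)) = p^2 + 2*p - 3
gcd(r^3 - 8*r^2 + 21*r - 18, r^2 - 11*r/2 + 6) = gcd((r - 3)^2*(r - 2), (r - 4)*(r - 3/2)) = 1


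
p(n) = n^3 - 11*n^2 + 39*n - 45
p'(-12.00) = 735.00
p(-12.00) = -3825.00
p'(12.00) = 207.00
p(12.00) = 567.00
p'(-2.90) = 128.03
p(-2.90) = -275.00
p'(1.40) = 14.08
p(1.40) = -9.22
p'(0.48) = 29.13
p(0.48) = -28.70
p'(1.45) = 13.41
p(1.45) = -8.53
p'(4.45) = 0.51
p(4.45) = -1.16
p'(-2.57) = 115.35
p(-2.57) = -234.86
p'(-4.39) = 193.40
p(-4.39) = -512.81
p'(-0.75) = 57.19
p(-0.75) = -80.86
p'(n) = 3*n^2 - 22*n + 39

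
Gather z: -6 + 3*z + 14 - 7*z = 8 - 4*z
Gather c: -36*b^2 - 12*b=-36*b^2 - 12*b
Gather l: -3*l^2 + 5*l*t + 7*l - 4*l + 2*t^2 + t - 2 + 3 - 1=-3*l^2 + l*(5*t + 3) + 2*t^2 + t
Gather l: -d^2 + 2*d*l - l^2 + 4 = -d^2 + 2*d*l - l^2 + 4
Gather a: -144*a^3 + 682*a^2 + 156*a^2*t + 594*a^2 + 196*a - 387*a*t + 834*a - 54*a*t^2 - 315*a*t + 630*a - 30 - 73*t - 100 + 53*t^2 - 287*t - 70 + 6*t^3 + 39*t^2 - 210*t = -144*a^3 + a^2*(156*t + 1276) + a*(-54*t^2 - 702*t + 1660) + 6*t^3 + 92*t^2 - 570*t - 200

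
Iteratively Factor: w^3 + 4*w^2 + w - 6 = (w + 3)*(w^2 + w - 2) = (w + 2)*(w + 3)*(w - 1)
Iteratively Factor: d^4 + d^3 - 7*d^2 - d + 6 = (d + 1)*(d^3 - 7*d + 6) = (d - 2)*(d + 1)*(d^2 + 2*d - 3) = (d - 2)*(d + 1)*(d + 3)*(d - 1)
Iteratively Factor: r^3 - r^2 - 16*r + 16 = (r + 4)*(r^2 - 5*r + 4) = (r - 4)*(r + 4)*(r - 1)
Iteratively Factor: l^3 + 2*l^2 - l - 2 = (l + 1)*(l^2 + l - 2) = (l + 1)*(l + 2)*(l - 1)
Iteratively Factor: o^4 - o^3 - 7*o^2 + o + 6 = (o - 3)*(o^3 + 2*o^2 - o - 2) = (o - 3)*(o + 2)*(o^2 - 1) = (o - 3)*(o - 1)*(o + 2)*(o + 1)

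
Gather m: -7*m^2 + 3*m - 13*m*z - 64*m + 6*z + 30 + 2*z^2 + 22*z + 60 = -7*m^2 + m*(-13*z - 61) + 2*z^2 + 28*z + 90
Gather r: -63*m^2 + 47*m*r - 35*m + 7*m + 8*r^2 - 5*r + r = -63*m^2 - 28*m + 8*r^2 + r*(47*m - 4)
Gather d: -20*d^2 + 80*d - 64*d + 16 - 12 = -20*d^2 + 16*d + 4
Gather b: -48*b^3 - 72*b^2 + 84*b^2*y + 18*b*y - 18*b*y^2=-48*b^3 + b^2*(84*y - 72) + b*(-18*y^2 + 18*y)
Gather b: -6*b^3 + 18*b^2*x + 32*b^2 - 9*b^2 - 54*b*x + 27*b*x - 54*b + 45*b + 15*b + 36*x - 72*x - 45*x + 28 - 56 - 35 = -6*b^3 + b^2*(18*x + 23) + b*(6 - 27*x) - 81*x - 63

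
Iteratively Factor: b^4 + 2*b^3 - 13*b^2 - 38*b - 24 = (b + 2)*(b^3 - 13*b - 12) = (b - 4)*(b + 2)*(b^2 + 4*b + 3) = (b - 4)*(b + 2)*(b + 3)*(b + 1)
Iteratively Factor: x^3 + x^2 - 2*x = (x + 2)*(x^2 - x) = (x - 1)*(x + 2)*(x)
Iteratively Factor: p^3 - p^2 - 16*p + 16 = (p - 4)*(p^2 + 3*p - 4) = (p - 4)*(p - 1)*(p + 4)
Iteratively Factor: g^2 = (g)*(g)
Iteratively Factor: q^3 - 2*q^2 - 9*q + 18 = (q - 2)*(q^2 - 9) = (q - 3)*(q - 2)*(q + 3)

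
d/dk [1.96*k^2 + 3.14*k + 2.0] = 3.92*k + 3.14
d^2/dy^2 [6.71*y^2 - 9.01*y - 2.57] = 13.4200000000000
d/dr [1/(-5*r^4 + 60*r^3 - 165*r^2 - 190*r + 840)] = 2*(2*r^3 - 18*r^2 + 33*r + 19)/(5*(r^4 - 12*r^3 + 33*r^2 + 38*r - 168)^2)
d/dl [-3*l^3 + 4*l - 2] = 4 - 9*l^2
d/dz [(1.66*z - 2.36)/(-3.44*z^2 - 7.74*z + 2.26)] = (5.7104*z^2 - 16.2368*z - 14.5148)/(11.8336*z^4 + 53.2512*z^3 + 44.3588*z^2 - 34.9848*z + 5.1076)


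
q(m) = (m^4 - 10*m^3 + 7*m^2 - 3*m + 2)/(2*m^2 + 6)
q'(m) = -4*m*(m^4 - 10*m^3 + 7*m^2 - 3*m + 2)/(2*m^2 + 6)^2 + (4*m^3 - 30*m^2 + 14*m - 3)/(2*m^2 + 6) = (2*m^5 - 10*m^4 + 12*m^3 - 87*m^2 + 38*m - 9)/(2*(m^4 + 6*m^2 + 9))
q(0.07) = 0.30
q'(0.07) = -0.37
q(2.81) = -5.08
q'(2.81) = -2.51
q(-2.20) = 10.99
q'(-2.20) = -7.96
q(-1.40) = 5.16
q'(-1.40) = -6.40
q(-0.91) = 2.45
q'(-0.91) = -4.53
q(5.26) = -8.31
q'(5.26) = -0.04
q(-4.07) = 27.57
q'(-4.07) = -9.65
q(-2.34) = 12.12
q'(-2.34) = -8.13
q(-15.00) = 188.59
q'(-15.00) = -20.06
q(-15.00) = 188.59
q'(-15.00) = -20.06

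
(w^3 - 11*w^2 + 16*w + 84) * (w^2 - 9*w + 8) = w^5 - 20*w^4 + 123*w^3 - 148*w^2 - 628*w + 672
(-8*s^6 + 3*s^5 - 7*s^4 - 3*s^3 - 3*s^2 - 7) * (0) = 0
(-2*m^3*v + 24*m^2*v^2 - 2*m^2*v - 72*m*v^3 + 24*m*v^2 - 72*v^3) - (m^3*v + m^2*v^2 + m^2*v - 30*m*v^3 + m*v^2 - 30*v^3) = -3*m^3*v + 23*m^2*v^2 - 3*m^2*v - 42*m*v^3 + 23*m*v^2 - 42*v^3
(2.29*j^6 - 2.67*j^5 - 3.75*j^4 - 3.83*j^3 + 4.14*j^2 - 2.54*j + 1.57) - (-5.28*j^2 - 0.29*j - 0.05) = 2.29*j^6 - 2.67*j^5 - 3.75*j^4 - 3.83*j^3 + 9.42*j^2 - 2.25*j + 1.62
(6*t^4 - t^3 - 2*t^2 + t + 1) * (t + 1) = 6*t^5 + 5*t^4 - 3*t^3 - t^2 + 2*t + 1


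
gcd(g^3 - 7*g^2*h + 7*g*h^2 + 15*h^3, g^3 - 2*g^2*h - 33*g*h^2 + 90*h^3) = g^2 - 8*g*h + 15*h^2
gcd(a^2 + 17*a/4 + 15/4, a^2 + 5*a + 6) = a + 3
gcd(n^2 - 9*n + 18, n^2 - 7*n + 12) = n - 3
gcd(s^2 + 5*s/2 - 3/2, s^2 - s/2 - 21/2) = s + 3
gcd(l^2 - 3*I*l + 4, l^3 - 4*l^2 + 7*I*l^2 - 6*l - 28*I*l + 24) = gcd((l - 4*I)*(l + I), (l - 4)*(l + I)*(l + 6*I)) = l + I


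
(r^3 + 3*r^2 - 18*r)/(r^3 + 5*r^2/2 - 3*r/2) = 2*(r^2 + 3*r - 18)/(2*r^2 + 5*r - 3)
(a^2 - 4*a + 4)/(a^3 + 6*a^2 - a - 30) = (a - 2)/(a^2 + 8*a + 15)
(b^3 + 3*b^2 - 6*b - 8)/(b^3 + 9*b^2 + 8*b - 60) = (b^2 + 5*b + 4)/(b^2 + 11*b + 30)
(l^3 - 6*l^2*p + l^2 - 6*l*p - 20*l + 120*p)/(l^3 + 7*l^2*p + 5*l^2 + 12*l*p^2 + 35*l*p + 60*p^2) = (l^2 - 6*l*p - 4*l + 24*p)/(l^2 + 7*l*p + 12*p^2)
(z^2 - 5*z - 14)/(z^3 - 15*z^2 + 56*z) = (z + 2)/(z*(z - 8))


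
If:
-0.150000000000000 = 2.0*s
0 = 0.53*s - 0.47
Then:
No Solution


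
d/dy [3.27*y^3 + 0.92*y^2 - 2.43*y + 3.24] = 9.81*y^2 + 1.84*y - 2.43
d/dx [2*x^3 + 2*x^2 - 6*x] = 6*x^2 + 4*x - 6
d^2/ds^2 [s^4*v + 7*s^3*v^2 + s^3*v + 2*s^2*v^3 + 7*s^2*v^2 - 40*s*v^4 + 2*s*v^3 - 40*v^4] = 2*v*(6*s^2 + 21*s*v + 3*s + 2*v^2 + 7*v)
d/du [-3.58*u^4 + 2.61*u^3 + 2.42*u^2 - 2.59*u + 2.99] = -14.32*u^3 + 7.83*u^2 + 4.84*u - 2.59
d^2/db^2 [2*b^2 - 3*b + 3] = 4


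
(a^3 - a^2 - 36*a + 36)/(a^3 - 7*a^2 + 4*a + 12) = (a^2 + 5*a - 6)/(a^2 - a - 2)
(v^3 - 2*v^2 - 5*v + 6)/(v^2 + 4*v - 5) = (v^2 - v - 6)/(v + 5)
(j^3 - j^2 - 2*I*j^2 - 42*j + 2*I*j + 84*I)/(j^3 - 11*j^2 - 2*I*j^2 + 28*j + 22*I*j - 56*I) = (j + 6)/(j - 4)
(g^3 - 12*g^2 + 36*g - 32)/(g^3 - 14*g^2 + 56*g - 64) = (g - 2)/(g - 4)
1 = 1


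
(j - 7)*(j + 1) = j^2 - 6*j - 7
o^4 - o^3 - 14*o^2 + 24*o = o*(o - 3)*(o - 2)*(o + 4)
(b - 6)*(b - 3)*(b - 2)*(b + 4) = b^4 - 7*b^3 - 8*b^2 + 108*b - 144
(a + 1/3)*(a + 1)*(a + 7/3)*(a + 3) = a^4 + 20*a^3/3 + 130*a^2/9 + 100*a/9 + 7/3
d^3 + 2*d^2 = d^2*(d + 2)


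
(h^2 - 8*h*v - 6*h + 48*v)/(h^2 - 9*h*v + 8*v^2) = (6 - h)/(-h + v)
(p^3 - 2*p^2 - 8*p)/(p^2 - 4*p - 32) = p*(-p^2 + 2*p + 8)/(-p^2 + 4*p + 32)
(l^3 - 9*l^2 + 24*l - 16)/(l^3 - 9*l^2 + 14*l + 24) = (l^2 - 5*l + 4)/(l^2 - 5*l - 6)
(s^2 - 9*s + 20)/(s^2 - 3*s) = (s^2 - 9*s + 20)/(s*(s - 3))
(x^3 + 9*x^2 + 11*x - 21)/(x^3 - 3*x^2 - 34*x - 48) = (x^2 + 6*x - 7)/(x^2 - 6*x - 16)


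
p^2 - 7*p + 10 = (p - 5)*(p - 2)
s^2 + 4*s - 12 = (s - 2)*(s + 6)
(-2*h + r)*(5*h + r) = -10*h^2 + 3*h*r + r^2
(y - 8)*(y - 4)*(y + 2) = y^3 - 10*y^2 + 8*y + 64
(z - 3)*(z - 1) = z^2 - 4*z + 3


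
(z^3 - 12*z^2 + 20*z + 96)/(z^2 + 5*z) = (z^3 - 12*z^2 + 20*z + 96)/(z*(z + 5))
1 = 1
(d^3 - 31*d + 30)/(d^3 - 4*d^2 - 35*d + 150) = (d - 1)/(d - 5)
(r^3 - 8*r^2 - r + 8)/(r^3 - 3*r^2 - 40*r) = (r^2 - 1)/(r*(r + 5))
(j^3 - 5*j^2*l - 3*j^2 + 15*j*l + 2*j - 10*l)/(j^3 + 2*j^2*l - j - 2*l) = (j^2 - 5*j*l - 2*j + 10*l)/(j^2 + 2*j*l + j + 2*l)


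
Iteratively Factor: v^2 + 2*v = (v)*(v + 2)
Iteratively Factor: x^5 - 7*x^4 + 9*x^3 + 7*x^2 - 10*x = (x)*(x^4 - 7*x^3 + 9*x^2 + 7*x - 10) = x*(x - 1)*(x^3 - 6*x^2 + 3*x + 10) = x*(x - 5)*(x - 1)*(x^2 - x - 2) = x*(x - 5)*(x - 1)*(x + 1)*(x - 2)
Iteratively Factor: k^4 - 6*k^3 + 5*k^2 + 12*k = (k - 4)*(k^3 - 2*k^2 - 3*k) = (k - 4)*(k + 1)*(k^2 - 3*k) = k*(k - 4)*(k + 1)*(k - 3)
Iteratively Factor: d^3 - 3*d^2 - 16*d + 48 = (d - 3)*(d^2 - 16) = (d - 3)*(d + 4)*(d - 4)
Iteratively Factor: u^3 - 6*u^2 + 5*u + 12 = (u + 1)*(u^2 - 7*u + 12) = (u - 4)*(u + 1)*(u - 3)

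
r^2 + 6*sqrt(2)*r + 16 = (r + 2*sqrt(2))*(r + 4*sqrt(2))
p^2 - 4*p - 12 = (p - 6)*(p + 2)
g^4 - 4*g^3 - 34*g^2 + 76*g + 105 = (g - 7)*(g - 3)*(g + 1)*(g + 5)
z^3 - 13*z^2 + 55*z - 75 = (z - 5)^2*(z - 3)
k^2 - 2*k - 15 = (k - 5)*(k + 3)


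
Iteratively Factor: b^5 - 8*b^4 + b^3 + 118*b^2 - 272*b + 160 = (b - 1)*(b^4 - 7*b^3 - 6*b^2 + 112*b - 160) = (b - 2)*(b - 1)*(b^3 - 5*b^2 - 16*b + 80) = (b - 4)*(b - 2)*(b - 1)*(b^2 - b - 20) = (b - 4)*(b - 2)*(b - 1)*(b + 4)*(b - 5)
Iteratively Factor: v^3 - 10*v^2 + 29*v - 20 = (v - 4)*(v^2 - 6*v + 5) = (v - 4)*(v - 1)*(v - 5)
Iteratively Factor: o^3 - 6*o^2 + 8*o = (o - 2)*(o^2 - 4*o) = (o - 4)*(o - 2)*(o)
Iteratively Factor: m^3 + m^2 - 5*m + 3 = (m + 3)*(m^2 - 2*m + 1) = (m - 1)*(m + 3)*(m - 1)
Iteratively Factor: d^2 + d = (d + 1)*(d)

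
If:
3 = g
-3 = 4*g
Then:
No Solution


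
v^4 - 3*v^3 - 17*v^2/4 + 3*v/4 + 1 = (v - 4)*(v - 1/2)*(v + 1/2)*(v + 1)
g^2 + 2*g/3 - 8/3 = (g - 4/3)*(g + 2)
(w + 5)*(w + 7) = w^2 + 12*w + 35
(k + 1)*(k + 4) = k^2 + 5*k + 4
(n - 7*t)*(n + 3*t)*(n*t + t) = n^3*t - 4*n^2*t^2 + n^2*t - 21*n*t^3 - 4*n*t^2 - 21*t^3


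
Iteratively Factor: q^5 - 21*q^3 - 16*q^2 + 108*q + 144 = (q - 3)*(q^4 + 3*q^3 - 12*q^2 - 52*q - 48) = (q - 3)*(q + 3)*(q^3 - 12*q - 16) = (q - 3)*(q + 2)*(q + 3)*(q^2 - 2*q - 8) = (q - 4)*(q - 3)*(q + 2)*(q + 3)*(q + 2)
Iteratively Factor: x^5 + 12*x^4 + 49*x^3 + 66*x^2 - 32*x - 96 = (x + 3)*(x^4 + 9*x^3 + 22*x^2 - 32) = (x + 2)*(x + 3)*(x^3 + 7*x^2 + 8*x - 16) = (x - 1)*(x + 2)*(x + 3)*(x^2 + 8*x + 16) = (x - 1)*(x + 2)*(x + 3)*(x + 4)*(x + 4)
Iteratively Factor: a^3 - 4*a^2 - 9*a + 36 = (a - 4)*(a^2 - 9) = (a - 4)*(a + 3)*(a - 3)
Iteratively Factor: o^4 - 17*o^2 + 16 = (o + 1)*(o^3 - o^2 - 16*o + 16) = (o - 4)*(o + 1)*(o^2 + 3*o - 4) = (o - 4)*(o - 1)*(o + 1)*(o + 4)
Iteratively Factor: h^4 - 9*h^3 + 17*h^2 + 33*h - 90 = (h - 3)*(h^3 - 6*h^2 - h + 30) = (h - 5)*(h - 3)*(h^2 - h - 6) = (h - 5)*(h - 3)^2*(h + 2)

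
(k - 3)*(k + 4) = k^2 + k - 12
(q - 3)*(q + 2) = q^2 - q - 6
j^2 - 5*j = j*(j - 5)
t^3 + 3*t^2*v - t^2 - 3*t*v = t*(t - 1)*(t + 3*v)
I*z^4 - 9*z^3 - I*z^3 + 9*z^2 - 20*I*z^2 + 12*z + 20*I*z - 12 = (z + I)*(z + 2*I)*(z + 6*I)*(I*z - I)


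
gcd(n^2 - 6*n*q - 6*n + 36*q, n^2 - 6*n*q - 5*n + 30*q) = -n + 6*q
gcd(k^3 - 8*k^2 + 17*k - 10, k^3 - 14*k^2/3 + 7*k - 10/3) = k^2 - 3*k + 2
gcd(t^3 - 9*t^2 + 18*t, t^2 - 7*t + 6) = t - 6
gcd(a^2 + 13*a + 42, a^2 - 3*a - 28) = 1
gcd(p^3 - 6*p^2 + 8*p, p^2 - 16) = p - 4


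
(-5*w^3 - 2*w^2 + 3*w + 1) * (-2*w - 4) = 10*w^4 + 24*w^3 + 2*w^2 - 14*w - 4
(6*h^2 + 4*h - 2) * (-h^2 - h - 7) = -6*h^4 - 10*h^3 - 44*h^2 - 26*h + 14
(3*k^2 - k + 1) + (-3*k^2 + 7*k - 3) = 6*k - 2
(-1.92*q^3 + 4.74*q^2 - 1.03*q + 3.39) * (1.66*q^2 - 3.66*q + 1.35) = -3.1872*q^5 + 14.8956*q^4 - 21.6502*q^3 + 15.7962*q^2 - 13.7979*q + 4.5765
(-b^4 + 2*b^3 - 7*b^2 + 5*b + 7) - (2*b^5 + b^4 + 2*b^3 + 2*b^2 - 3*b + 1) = -2*b^5 - 2*b^4 - 9*b^2 + 8*b + 6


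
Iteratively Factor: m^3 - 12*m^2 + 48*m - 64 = (m - 4)*(m^2 - 8*m + 16) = (m - 4)^2*(m - 4)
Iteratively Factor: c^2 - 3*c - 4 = (c + 1)*(c - 4)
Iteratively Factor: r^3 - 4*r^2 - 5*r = (r - 5)*(r^2 + r) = (r - 5)*(r + 1)*(r)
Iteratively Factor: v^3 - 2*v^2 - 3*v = (v + 1)*(v^2 - 3*v) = v*(v + 1)*(v - 3)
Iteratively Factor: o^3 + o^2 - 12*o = (o - 3)*(o^2 + 4*o) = (o - 3)*(o + 4)*(o)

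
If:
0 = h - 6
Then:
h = 6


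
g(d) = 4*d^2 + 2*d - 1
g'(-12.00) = -94.00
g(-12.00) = 551.00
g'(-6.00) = -46.00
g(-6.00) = 131.00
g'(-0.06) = 1.52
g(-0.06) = -1.11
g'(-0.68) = -3.44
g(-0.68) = -0.51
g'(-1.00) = -6.00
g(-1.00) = 1.00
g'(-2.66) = -19.28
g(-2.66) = 21.98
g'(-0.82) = -4.56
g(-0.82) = 0.05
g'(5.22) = 43.76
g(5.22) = 118.43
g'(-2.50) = -18.00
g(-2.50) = 19.00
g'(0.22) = 3.76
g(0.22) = -0.37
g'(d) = 8*d + 2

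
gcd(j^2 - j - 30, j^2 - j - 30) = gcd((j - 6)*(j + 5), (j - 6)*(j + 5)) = j^2 - j - 30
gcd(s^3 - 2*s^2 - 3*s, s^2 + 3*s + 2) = s + 1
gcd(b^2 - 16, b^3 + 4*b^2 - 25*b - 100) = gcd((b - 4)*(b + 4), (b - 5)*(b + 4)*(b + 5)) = b + 4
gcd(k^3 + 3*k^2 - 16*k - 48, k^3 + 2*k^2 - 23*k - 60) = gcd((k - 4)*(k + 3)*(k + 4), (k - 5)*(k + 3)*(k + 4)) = k^2 + 7*k + 12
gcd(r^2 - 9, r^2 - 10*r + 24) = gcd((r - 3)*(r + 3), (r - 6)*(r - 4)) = 1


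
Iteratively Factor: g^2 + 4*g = (g)*(g + 4)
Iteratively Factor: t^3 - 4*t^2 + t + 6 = (t - 2)*(t^2 - 2*t - 3) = (t - 2)*(t + 1)*(t - 3)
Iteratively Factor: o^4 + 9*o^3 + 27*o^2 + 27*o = (o + 3)*(o^3 + 6*o^2 + 9*o) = o*(o + 3)*(o^2 + 6*o + 9) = o*(o + 3)^2*(o + 3)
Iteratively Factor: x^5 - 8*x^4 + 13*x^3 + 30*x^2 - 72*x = (x)*(x^4 - 8*x^3 + 13*x^2 + 30*x - 72) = x*(x - 3)*(x^3 - 5*x^2 - 2*x + 24) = x*(x - 4)*(x - 3)*(x^2 - x - 6) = x*(x - 4)*(x - 3)*(x + 2)*(x - 3)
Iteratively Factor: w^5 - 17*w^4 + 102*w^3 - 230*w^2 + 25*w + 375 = (w + 1)*(w^4 - 18*w^3 + 120*w^2 - 350*w + 375) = (w - 5)*(w + 1)*(w^3 - 13*w^2 + 55*w - 75) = (w - 5)^2*(w + 1)*(w^2 - 8*w + 15) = (w - 5)^3*(w + 1)*(w - 3)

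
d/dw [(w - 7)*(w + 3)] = 2*w - 4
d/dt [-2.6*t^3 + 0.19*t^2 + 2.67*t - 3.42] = -7.8*t^2 + 0.38*t + 2.67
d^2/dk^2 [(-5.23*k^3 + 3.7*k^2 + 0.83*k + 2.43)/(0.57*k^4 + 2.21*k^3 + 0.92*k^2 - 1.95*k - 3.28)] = (-3.398454*k^9 + 7.21278000000001*k^8 + 47.6570160000001*k^7 + 4.66397799999999*k^6 - 201.787242*k^5 - 12.2250899999999*k^4 + 425.266384*k^3 - 57.4921740000001*k^2 - 243.03996*k + 102.140486)/(0.185193*k^12 + 2.154087*k^11 + 9.248535*k^10 + 15.84674*k^9 - 3.008046*k^8 - 53.886729*k^7 - 74.887213*k^6 + 2.120079*k^5 + 105.374148*k^4 + 99.219237*k^3 - 7.723416*k^2 - 62.93664*k - 35.287552)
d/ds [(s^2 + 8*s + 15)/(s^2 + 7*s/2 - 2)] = 2*(-9*s^2 - 68*s - 137)/(4*s^4 + 28*s^3 + 33*s^2 - 56*s + 16)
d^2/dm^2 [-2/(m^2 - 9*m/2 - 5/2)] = 8*(-4*m^2 + 18*m + (4*m - 9)^2 + 10)/(-2*m^2 + 9*m + 5)^3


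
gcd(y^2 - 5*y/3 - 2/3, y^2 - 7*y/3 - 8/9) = y + 1/3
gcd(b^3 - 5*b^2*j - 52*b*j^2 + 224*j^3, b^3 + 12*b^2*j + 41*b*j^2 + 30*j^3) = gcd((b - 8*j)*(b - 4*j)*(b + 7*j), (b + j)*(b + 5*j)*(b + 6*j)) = 1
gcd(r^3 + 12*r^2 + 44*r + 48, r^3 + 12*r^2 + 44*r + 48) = r^3 + 12*r^2 + 44*r + 48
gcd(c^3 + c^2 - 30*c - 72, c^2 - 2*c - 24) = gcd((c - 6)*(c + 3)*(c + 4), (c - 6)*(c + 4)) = c^2 - 2*c - 24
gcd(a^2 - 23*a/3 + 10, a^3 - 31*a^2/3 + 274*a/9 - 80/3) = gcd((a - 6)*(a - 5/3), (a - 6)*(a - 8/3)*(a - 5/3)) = a^2 - 23*a/3 + 10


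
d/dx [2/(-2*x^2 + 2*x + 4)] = (2*x - 1)/(-x^2 + x + 2)^2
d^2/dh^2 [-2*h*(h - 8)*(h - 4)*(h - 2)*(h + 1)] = -40*h^3 + 312*h^2 - 504*h + 32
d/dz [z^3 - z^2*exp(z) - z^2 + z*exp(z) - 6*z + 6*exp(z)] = -z^2*exp(z) + 3*z^2 - z*exp(z) - 2*z + 7*exp(z) - 6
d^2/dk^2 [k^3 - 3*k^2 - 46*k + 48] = 6*k - 6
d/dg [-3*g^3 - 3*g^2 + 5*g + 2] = -9*g^2 - 6*g + 5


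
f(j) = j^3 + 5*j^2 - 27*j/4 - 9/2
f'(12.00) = 545.25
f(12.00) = 2362.50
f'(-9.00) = 146.25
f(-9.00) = -267.75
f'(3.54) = 66.24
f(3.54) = 78.62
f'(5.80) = 152.17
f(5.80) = 319.66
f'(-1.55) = -15.04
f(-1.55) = 14.25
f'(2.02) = 25.69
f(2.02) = 10.51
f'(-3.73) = -2.31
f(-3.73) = 38.35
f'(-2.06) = -14.62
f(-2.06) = 21.88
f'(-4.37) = 6.84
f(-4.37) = 37.03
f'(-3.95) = 0.56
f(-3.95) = 38.55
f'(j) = 3*j^2 + 10*j - 27/4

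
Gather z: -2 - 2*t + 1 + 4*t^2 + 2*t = 4*t^2 - 1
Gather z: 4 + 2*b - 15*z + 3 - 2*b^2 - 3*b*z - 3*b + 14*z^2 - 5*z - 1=-2*b^2 - b + 14*z^2 + z*(-3*b - 20) + 6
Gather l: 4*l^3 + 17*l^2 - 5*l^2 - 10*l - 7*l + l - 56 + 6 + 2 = 4*l^3 + 12*l^2 - 16*l - 48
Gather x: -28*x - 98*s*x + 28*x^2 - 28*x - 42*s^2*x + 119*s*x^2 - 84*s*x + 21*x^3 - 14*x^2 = 21*x^3 + x^2*(119*s + 14) + x*(-42*s^2 - 182*s - 56)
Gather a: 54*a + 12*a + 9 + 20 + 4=66*a + 33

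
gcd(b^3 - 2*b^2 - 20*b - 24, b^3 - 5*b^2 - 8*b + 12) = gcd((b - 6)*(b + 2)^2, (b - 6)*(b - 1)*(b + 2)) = b^2 - 4*b - 12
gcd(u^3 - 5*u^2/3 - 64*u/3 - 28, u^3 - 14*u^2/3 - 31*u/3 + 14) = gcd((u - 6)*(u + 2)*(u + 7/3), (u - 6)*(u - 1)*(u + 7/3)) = u^2 - 11*u/3 - 14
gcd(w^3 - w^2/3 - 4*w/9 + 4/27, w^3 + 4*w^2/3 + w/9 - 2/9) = w^2 + w/3 - 2/9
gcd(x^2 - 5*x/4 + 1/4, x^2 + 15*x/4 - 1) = x - 1/4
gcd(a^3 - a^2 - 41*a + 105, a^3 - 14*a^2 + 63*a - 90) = a^2 - 8*a + 15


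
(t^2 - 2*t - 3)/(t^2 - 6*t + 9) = (t + 1)/(t - 3)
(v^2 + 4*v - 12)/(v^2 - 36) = (v - 2)/(v - 6)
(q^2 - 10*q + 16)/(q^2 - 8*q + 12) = (q - 8)/(q - 6)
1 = 1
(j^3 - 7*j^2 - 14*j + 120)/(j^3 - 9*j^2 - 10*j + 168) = (j - 5)/(j - 7)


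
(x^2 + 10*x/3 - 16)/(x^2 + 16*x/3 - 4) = (3*x - 8)/(3*x - 2)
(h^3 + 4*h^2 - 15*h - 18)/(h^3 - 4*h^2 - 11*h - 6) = (h^2 + 3*h - 18)/(h^2 - 5*h - 6)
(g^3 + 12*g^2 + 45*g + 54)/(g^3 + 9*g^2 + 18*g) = (g + 3)/g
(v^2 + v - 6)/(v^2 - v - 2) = (v + 3)/(v + 1)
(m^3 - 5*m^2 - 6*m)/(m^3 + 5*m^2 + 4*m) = (m - 6)/(m + 4)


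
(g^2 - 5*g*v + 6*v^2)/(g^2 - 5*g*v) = (g^2 - 5*g*v + 6*v^2)/(g*(g - 5*v))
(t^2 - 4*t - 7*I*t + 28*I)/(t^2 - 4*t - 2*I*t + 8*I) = (t - 7*I)/(t - 2*I)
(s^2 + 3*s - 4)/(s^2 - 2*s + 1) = (s + 4)/(s - 1)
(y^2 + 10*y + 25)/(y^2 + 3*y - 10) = (y + 5)/(y - 2)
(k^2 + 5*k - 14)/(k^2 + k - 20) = (k^2 + 5*k - 14)/(k^2 + k - 20)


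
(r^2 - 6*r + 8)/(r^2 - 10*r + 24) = (r - 2)/(r - 6)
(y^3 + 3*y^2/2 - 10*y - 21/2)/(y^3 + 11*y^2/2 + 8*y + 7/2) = (y - 3)/(y + 1)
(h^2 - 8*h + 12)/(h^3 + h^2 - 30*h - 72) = (h - 2)/(h^2 + 7*h + 12)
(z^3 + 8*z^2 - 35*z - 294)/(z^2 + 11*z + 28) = (z^2 + z - 42)/(z + 4)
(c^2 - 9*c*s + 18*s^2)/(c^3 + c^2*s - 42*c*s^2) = (c - 3*s)/(c*(c + 7*s))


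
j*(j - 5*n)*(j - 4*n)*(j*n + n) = j^4*n - 9*j^3*n^2 + j^3*n + 20*j^2*n^3 - 9*j^2*n^2 + 20*j*n^3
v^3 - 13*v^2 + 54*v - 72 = (v - 6)*(v - 4)*(v - 3)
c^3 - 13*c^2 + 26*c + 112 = (c - 8)*(c - 7)*(c + 2)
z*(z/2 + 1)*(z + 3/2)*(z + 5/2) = z^4/2 + 3*z^3 + 47*z^2/8 + 15*z/4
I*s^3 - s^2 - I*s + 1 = (s - 1)*(s + I)*(I*s + I)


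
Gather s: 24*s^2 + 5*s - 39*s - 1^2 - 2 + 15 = 24*s^2 - 34*s + 12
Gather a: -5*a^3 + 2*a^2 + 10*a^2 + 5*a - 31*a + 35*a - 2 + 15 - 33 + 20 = -5*a^3 + 12*a^2 + 9*a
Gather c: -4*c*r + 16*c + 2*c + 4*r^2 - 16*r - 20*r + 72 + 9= c*(18 - 4*r) + 4*r^2 - 36*r + 81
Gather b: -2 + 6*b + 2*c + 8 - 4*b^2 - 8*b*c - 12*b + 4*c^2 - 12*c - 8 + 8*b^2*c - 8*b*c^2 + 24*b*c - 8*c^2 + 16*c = b^2*(8*c - 4) + b*(-8*c^2 + 16*c - 6) - 4*c^2 + 6*c - 2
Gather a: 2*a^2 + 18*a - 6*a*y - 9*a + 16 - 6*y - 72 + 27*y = 2*a^2 + a*(9 - 6*y) + 21*y - 56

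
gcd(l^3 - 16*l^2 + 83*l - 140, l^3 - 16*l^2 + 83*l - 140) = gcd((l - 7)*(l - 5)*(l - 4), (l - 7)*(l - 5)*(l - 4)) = l^3 - 16*l^2 + 83*l - 140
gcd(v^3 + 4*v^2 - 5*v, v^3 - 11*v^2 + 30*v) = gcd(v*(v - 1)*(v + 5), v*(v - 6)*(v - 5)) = v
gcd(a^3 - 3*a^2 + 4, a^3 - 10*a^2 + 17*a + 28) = a + 1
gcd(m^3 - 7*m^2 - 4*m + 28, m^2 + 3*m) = 1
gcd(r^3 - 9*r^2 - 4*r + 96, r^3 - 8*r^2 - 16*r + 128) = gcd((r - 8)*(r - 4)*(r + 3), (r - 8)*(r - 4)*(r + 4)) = r^2 - 12*r + 32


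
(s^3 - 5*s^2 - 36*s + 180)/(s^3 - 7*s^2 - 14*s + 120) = (s + 6)/(s + 4)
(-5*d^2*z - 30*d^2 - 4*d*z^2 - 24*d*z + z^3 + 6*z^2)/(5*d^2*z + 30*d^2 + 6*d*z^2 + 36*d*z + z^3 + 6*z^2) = (-5*d + z)/(5*d + z)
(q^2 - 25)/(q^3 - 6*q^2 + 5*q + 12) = (q^2 - 25)/(q^3 - 6*q^2 + 5*q + 12)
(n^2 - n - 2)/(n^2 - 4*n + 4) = (n + 1)/(n - 2)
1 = 1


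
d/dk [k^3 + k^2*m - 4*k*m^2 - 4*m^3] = 3*k^2 + 2*k*m - 4*m^2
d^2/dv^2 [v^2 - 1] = 2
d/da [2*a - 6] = 2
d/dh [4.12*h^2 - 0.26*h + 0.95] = 8.24*h - 0.26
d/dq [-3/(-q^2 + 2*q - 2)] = 6*(1 - q)/(q^2 - 2*q + 2)^2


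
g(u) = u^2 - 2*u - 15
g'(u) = 2*u - 2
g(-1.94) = -7.36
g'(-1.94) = -5.88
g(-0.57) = -13.54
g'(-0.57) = -3.14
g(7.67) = 28.49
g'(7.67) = 13.34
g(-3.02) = 0.16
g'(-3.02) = -8.04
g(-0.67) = -13.21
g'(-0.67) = -3.34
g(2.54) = -13.63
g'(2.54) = 3.08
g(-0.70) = -13.11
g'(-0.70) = -3.40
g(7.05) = 20.60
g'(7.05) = 12.10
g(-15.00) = 240.00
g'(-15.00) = -32.00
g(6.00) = 9.00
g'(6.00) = 10.00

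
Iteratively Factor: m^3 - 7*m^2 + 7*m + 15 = (m - 3)*(m^2 - 4*m - 5) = (m - 3)*(m + 1)*(m - 5)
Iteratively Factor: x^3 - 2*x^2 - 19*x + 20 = (x + 4)*(x^2 - 6*x + 5) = (x - 1)*(x + 4)*(x - 5)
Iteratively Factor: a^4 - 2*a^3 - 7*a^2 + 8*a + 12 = (a - 3)*(a^3 + a^2 - 4*a - 4) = (a - 3)*(a + 2)*(a^2 - a - 2) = (a - 3)*(a + 1)*(a + 2)*(a - 2)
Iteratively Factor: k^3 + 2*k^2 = (k)*(k^2 + 2*k) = k*(k + 2)*(k)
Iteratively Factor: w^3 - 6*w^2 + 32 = (w - 4)*(w^2 - 2*w - 8) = (w - 4)*(w + 2)*(w - 4)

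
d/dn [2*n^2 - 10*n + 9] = 4*n - 10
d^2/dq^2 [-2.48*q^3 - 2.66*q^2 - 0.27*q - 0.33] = -14.88*q - 5.32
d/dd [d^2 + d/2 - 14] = 2*d + 1/2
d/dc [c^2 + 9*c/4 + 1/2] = 2*c + 9/4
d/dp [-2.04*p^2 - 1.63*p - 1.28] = -4.08*p - 1.63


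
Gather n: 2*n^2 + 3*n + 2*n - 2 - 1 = 2*n^2 + 5*n - 3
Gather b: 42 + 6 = 48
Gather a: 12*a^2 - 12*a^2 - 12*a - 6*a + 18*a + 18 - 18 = 0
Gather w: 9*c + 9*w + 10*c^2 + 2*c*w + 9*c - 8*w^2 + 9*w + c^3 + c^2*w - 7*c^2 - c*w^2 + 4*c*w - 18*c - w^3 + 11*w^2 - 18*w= c^3 + 3*c^2 - w^3 + w^2*(3 - c) + w*(c^2 + 6*c)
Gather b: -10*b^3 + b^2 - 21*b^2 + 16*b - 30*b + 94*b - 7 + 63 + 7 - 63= -10*b^3 - 20*b^2 + 80*b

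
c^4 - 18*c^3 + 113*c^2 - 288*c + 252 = (c - 7)*(c - 6)*(c - 3)*(c - 2)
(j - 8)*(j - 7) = j^2 - 15*j + 56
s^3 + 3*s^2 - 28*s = s*(s - 4)*(s + 7)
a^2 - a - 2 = (a - 2)*(a + 1)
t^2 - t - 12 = (t - 4)*(t + 3)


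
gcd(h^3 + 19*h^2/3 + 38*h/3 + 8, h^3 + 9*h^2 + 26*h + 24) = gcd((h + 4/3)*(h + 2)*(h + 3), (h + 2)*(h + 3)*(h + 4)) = h^2 + 5*h + 6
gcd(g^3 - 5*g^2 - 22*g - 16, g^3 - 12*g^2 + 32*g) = g - 8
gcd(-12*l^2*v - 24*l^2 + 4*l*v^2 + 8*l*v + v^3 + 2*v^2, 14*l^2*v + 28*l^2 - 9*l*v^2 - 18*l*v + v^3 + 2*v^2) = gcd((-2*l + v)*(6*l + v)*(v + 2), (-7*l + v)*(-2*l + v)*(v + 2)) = -2*l*v - 4*l + v^2 + 2*v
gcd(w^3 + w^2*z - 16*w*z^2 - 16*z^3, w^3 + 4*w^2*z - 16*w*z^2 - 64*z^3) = -w^2 + 16*z^2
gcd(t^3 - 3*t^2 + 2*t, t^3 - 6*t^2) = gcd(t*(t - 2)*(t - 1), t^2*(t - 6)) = t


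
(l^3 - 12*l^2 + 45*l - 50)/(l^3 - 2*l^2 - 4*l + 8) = (l^2 - 10*l + 25)/(l^2 - 4)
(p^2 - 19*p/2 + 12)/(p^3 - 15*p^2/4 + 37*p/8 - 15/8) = 4*(p - 8)/(4*p^2 - 9*p + 5)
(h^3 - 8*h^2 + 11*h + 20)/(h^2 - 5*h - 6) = (h^2 - 9*h + 20)/(h - 6)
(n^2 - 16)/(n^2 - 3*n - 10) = (16 - n^2)/(-n^2 + 3*n + 10)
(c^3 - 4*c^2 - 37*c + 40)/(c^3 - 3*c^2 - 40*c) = (c - 1)/c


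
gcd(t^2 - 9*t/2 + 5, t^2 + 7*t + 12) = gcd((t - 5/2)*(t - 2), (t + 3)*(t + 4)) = 1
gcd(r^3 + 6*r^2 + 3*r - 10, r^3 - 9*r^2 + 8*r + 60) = r + 2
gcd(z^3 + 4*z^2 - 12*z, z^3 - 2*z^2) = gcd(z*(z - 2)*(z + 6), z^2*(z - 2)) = z^2 - 2*z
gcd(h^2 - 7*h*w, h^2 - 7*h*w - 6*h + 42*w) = -h + 7*w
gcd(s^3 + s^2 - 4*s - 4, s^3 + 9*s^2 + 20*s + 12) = s^2 + 3*s + 2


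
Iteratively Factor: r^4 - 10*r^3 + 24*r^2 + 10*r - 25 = (r - 5)*(r^3 - 5*r^2 - r + 5) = (r - 5)*(r + 1)*(r^2 - 6*r + 5) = (r - 5)*(r - 1)*(r + 1)*(r - 5)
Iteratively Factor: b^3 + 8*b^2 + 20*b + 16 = (b + 4)*(b^2 + 4*b + 4) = (b + 2)*(b + 4)*(b + 2)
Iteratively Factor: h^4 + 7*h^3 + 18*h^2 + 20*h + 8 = (h + 2)*(h^3 + 5*h^2 + 8*h + 4) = (h + 1)*(h + 2)*(h^2 + 4*h + 4) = (h + 1)*(h + 2)^2*(h + 2)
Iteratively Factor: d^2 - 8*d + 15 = (d - 3)*(d - 5)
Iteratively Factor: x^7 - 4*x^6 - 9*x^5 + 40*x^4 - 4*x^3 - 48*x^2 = (x)*(x^6 - 4*x^5 - 9*x^4 + 40*x^3 - 4*x^2 - 48*x) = x*(x - 4)*(x^5 - 9*x^3 + 4*x^2 + 12*x) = x^2*(x - 4)*(x^4 - 9*x^2 + 4*x + 12) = x^2*(x - 4)*(x + 3)*(x^3 - 3*x^2 + 4) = x^2*(x - 4)*(x + 1)*(x + 3)*(x^2 - 4*x + 4) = x^2*(x - 4)*(x - 2)*(x + 1)*(x + 3)*(x - 2)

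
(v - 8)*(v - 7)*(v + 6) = v^3 - 9*v^2 - 34*v + 336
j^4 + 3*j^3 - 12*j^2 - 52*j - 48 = (j - 4)*(j + 2)^2*(j + 3)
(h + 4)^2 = h^2 + 8*h + 16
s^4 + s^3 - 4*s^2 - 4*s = s*(s - 2)*(s + 1)*(s + 2)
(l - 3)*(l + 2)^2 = l^3 + l^2 - 8*l - 12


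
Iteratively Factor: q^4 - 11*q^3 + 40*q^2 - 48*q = (q)*(q^3 - 11*q^2 + 40*q - 48) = q*(q - 4)*(q^2 - 7*q + 12) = q*(q - 4)^2*(q - 3)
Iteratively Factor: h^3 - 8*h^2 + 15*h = (h)*(h^2 - 8*h + 15) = h*(h - 5)*(h - 3)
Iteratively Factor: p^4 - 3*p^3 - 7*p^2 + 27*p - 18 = (p - 2)*(p^3 - p^2 - 9*p + 9) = (p - 2)*(p + 3)*(p^2 - 4*p + 3) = (p - 2)*(p - 1)*(p + 3)*(p - 3)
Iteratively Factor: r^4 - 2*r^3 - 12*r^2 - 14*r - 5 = (r + 1)*(r^3 - 3*r^2 - 9*r - 5) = (r + 1)^2*(r^2 - 4*r - 5) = (r + 1)^3*(r - 5)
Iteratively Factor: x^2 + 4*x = (x + 4)*(x)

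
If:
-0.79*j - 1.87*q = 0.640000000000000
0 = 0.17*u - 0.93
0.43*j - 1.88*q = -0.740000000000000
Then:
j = -1.13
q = 0.14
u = 5.47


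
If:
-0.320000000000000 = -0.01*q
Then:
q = 32.00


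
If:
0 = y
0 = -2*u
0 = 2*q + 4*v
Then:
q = -2*v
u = 0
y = 0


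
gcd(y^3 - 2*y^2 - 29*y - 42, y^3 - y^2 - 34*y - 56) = y^2 - 5*y - 14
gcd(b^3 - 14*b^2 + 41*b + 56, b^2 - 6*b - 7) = b^2 - 6*b - 7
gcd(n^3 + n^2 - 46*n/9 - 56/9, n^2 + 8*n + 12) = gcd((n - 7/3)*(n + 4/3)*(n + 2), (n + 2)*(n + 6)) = n + 2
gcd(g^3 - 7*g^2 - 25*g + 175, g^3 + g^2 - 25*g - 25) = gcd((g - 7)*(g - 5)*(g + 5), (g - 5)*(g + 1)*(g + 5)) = g^2 - 25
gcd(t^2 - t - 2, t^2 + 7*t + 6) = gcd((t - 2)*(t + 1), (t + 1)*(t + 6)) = t + 1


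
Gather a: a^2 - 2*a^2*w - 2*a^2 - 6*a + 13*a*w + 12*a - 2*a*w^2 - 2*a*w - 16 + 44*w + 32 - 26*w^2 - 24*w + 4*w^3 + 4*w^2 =a^2*(-2*w - 1) + a*(-2*w^2 + 11*w + 6) + 4*w^3 - 22*w^2 + 20*w + 16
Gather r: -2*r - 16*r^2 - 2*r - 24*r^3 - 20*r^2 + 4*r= -24*r^3 - 36*r^2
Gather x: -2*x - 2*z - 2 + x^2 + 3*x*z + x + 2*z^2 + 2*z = x^2 + x*(3*z - 1) + 2*z^2 - 2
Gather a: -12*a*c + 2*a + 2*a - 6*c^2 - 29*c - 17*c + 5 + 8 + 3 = a*(4 - 12*c) - 6*c^2 - 46*c + 16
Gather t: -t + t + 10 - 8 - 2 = 0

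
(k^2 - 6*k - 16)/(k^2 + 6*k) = (k^2 - 6*k - 16)/(k*(k + 6))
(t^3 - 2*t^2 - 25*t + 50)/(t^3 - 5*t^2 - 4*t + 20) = (t + 5)/(t + 2)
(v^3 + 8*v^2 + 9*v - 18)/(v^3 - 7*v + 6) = (v + 6)/(v - 2)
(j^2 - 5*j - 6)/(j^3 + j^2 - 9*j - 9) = (j - 6)/(j^2 - 9)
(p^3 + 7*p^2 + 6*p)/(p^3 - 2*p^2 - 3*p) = (p + 6)/(p - 3)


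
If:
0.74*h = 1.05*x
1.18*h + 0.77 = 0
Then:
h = -0.65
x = -0.46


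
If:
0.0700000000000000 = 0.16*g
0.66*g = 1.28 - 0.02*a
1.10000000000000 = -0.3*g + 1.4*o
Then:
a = 49.56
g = 0.44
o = 0.88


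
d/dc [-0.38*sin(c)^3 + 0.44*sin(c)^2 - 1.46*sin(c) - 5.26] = (-1.14*sin(c)^2 + 0.88*sin(c) - 1.46)*cos(c)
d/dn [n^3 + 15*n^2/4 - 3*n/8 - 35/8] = 3*n^2 + 15*n/2 - 3/8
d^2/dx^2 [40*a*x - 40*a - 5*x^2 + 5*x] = -10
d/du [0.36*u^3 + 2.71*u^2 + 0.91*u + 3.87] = 1.08*u^2 + 5.42*u + 0.91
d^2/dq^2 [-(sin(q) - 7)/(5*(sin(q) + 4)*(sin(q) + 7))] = (sin(q)^5 - 39*sin(q)^4 - 401*sin(q)^3 - 329*sin(q)^2 + 3570*sin(q) + 1918)/(5*(sin(q) + 4)^3*(sin(q) + 7)^3)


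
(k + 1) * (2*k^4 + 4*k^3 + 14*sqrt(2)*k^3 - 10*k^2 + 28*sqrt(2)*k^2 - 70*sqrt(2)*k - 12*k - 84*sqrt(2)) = 2*k^5 + 6*k^4 + 14*sqrt(2)*k^4 - 6*k^3 + 42*sqrt(2)*k^3 - 42*sqrt(2)*k^2 - 22*k^2 - 154*sqrt(2)*k - 12*k - 84*sqrt(2)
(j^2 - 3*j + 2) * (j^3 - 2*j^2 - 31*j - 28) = j^5 - 5*j^4 - 23*j^3 + 61*j^2 + 22*j - 56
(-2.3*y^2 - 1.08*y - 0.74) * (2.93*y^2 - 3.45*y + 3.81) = -6.739*y^4 + 4.7706*y^3 - 7.2052*y^2 - 1.5618*y - 2.8194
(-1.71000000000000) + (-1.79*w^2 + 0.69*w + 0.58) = -1.79*w^2 + 0.69*w - 1.13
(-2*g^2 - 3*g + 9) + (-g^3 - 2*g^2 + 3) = -g^3 - 4*g^2 - 3*g + 12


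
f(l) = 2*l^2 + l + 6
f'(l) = 4*l + 1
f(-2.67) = 17.59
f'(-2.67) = -9.68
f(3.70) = 37.08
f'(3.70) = 15.80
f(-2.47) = 15.73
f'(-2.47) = -8.88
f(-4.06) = 34.91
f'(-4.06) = -15.24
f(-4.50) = 42.00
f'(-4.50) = -17.00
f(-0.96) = 6.88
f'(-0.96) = -2.84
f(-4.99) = 50.81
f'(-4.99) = -18.96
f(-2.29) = 14.20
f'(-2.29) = -8.16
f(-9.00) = 159.00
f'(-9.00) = -35.00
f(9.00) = 177.00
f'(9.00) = 37.00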